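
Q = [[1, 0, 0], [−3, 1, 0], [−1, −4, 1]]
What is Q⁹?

[[1, 0, 0], [−27, 1, 0], [423, −36, 1]]

Q = I + N where N = [[0, 0, 0], [−3, 0, 0], [−1, −4, 0]] is strictly lower-triangular, so N³ = 0.
(I + N)⁹ = I + 9·N + 36·N² = [[1, 0, 0], [−27, 1, 0], [423, −36, 1]].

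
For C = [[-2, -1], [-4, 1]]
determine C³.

C² = [[8, 1], [4, 5]]
C³ = [[-20, -7], [-28, 1]]

[[-20, -7], [-28, 1]]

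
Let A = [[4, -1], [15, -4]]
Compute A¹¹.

A² = I (check: tr A = 0 and det A = -1), so A¹¹ = A since 11 is odd.

[[4, -1], [15, -4]]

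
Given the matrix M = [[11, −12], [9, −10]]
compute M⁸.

[[1021, −1020], [765, −764]]

tr M = 1 and det M = −2, so the characteristic polynomial is λ² − (1)λ + (−2) with roots 2 and −1.
Eigenvectors give P = [[4, 1], [3, 1]] with P⁻¹ = [[1, −1], [−3, 4]], and M = P·diag(2, −1)·P⁻¹.
Then M⁸ = P·diag(256, 1)·P⁻¹ = [[1024, 1], [768, 1]] · [[1, −1], [−3, 4]] = [[1021, −1020], [765, −764]].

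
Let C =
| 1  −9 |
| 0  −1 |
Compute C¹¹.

[[1, −9], [0, −1]]

C² = I (check: tr C = 0 and det C = −1), so C¹¹ = C since 11 is odd.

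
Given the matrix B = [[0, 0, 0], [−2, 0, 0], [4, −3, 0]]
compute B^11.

[[0, 0, 0], [0, 0, 0], [0, 0, 0]]

B is strictly triangular, hence nilpotent: B^3 = 0, so B^11 = 0.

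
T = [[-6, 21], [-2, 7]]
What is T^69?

[[-6, 21], [-2, 7]]

T² = T (a projection; rank 1, trace 1), so T^69 = T.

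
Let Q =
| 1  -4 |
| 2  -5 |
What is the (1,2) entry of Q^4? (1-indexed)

160

tr Q = -4 and det Q = 3, so the characteristic polynomial is λ² − (-4)λ + (3) with roots -1 and -3.
Eigenvectors give P = [[2, -1], [1, -1]] with P⁻¹ = [[1, -1], [1, -2]], and Q = P·diag(-1, -3)·P⁻¹.
Then Q^4 = P·diag(1, 81)·P⁻¹ = [[2, -81], [1, -81]] · [[1, -1], [1, -2]] = [[-79, 160], [-80, 161]].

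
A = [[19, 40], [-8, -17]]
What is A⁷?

[[10939, 21880], [-4376, -8753]]

tr A = 2 and det A = -3, so the characteristic polynomial is λ² − (2)λ + (-3) with roots 3 and -1.
Eigenvectors give P = [[5, -2], [-2, 1]] with P⁻¹ = [[1, 2], [2, 5]], and A = P·diag(3, -1)·P⁻¹.
Then A⁷ = P·diag(2187, -1)·P⁻¹ = [[10935, 2], [-4374, -1]] · [[1, 2], [2, 5]] = [[10939, 21880], [-4376, -8753]].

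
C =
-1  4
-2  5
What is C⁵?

[[-241, 484], [-242, 485]]

tr C = 4 and det C = 3, so the characteristic polynomial is λ² − (4)λ + (3) with roots 1 and 3.
Eigenvectors give P = [[2, 1], [1, 1]] with P⁻¹ = [[1, -1], [-1, 2]], and C = P·diag(1, 3)·P⁻¹.
Then C⁵ = P·diag(1, 243)·P⁻¹ = [[2, 243], [1, 243]] · [[1, -1], [-1, 2]] = [[-241, 484], [-242, 485]].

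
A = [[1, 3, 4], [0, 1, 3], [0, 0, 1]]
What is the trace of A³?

A = I + N where N = [[0, 3, 4], [0, 0, 3], [0, 0, 0]] is strictly upper-triangular, so N³ = 0.
(I + N)³ = I + 3·N + 3·N² = [[1, 9, 39], [0, 1, 9], [0, 0, 1]].

3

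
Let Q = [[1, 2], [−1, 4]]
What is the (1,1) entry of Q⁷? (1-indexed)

−1931

tr Q = 5 and det Q = 6, so the characteristic polynomial is λ² − (5)λ + (6) with roots 2 and 3.
Eigenvectors give P = [[−2, 1], [−1, 1]] with P⁻¹ = [[−1, 1], [−1, 2]], and Q = P·diag(2, 3)·P⁻¹.
Then Q⁷ = P·diag(128, 2187)·P⁻¹ = [[−256, 2187], [−128, 2187]] · [[−1, 1], [−1, 2]] = [[−1931, 4118], [−2059, 4246]].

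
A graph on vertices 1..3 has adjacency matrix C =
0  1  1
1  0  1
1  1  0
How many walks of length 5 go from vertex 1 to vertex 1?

10

The number of length-5 walks from vertex 1 to vertex 1 is entry (1,1) of C⁵, where C is the adjacency matrix.
C² = [[2, 1, 1], [1, 2, 1], [1, 1, 2]]
C³ = [[2, 3, 3], [3, 2, 3], [3, 3, 2]]
C⁴ = [[6, 5, 5], [5, 6, 5], [5, 5, 6]]
C⁵ = [[10, 11, 11], [11, 10, 11], [11, 11, 10]]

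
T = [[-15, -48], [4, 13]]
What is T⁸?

tr T = -2 and det T = -3, so the characteristic polynomial is λ² − (-2)λ + (-3) with roots -3 and 1.
Eigenvectors give P = [[4, -3], [-1, 1]] with P⁻¹ = [[1, 3], [1, 4]], and T = P·diag(-3, 1)·P⁻¹.
Then T⁸ = P·diag(6561, 1)·P⁻¹ = [[26244, -3], [-6561, 1]] · [[1, 3], [1, 4]] = [[26241, 78720], [-6560, -19679]].

[[26241, 78720], [-6560, -19679]]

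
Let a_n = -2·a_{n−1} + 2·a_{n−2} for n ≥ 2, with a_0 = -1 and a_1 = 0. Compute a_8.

-656

With companion matrix M = [[-2, 2], [1, 0]], [a_n, a_{n−1}]ᵀ = M·[a_{n−1}, a_{n−2}]ᵀ, so [a_8, a_7]ᵀ = M^7·[a_1, a_0]ᵀ.
M^7 = [[-896, 656], [328, -240]], giving [a_8, a_7]ᵀ = [[-656], [240]].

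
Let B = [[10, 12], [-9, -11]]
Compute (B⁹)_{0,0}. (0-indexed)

tr B = -1 and det B = -2, so the characteristic polynomial is λ² − (-1)λ + (-2) with roots 1 and -2.
Eigenvectors give P = [[4, -1], [-3, 1]] with P⁻¹ = [[1, 1], [3, 4]], and B = P·diag(1, -2)·P⁻¹.
Then B⁹ = P·diag(1, -512)·P⁻¹ = [[4, 512], [-3, -512]] · [[1, 1], [3, 4]] = [[1540, 2052], [-1539, -2051]].

1540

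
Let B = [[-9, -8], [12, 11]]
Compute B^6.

[[-1455, -1456], [2184, 2185]]

tr B = 2 and det B = -3, so the characteristic polynomial is λ² − (2)λ + (-3) with roots -1 and 3.
Eigenvectors give P = [[-1, 2], [1, -3]] with P⁻¹ = [[-3, -2], [-1, -1]], and B = P·diag(-1, 3)·P⁻¹.
Then B^6 = P·diag(1, 729)·P⁻¹ = [[-1, 1458], [1, -2187]] · [[-3, -2], [-1, -1]] = [[-1455, -1456], [2184, 2185]].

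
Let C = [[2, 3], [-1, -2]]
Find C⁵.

C² = I (check: tr C = 0 and det C = -1), so C⁵ = C since 5 is odd.

[[2, 3], [-1, -2]]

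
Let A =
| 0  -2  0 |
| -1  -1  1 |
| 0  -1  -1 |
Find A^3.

[[-2, -4, 4], [-2, -2, 4], [-2, -4, 2]]

A^2 = [[2, 2, -2], [1, 2, -2], [1, 2, 0]]
A^3 = [[-2, -4, 4], [-2, -2, 4], [-2, -4, 2]]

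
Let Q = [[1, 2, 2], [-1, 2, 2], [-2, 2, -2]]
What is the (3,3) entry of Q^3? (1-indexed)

Q^2 = [[-5, 10, 2], [-7, 6, -2], [0, -4, 4]]
Q^3 = [[-19, 14, 6], [-9, -6, 2], [-4, 0, -16]]

-16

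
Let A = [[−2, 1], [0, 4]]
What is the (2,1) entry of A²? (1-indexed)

0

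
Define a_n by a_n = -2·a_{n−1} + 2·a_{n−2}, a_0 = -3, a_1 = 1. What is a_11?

58400

With companion matrix A = [[-2, 2], [1, 0]], [a_n, a_{n−1}]ᵀ = A·[a_{n−1}, a_{n−2}]ᵀ, so [a_11, a_10]ᵀ = A^10·[a_1, a_0]ᵀ.
A^10 = [[18272, -13376], [-6688, 4896]], giving [a_11, a_10]ᵀ = [[58400], [-21376]].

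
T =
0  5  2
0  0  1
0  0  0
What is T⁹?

T is strictly triangular, hence nilpotent: T³ = 0, so T⁹ = 0.

[[0, 0, 0], [0, 0, 0], [0, 0, 0]]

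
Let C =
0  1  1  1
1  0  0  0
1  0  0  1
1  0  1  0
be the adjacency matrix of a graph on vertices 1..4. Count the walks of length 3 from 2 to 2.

The number of length-3 walks from vertex 2 to vertex 2 is entry (2,2) of C³, where C is the adjacency matrix.
C² = [[3, 0, 1, 1], [0, 1, 1, 1], [1, 1, 2, 1], [1, 1, 1, 2]]
C³ = [[2, 3, 4, 4], [3, 0, 1, 1], [4, 1, 2, 3], [4, 1, 3, 2]]

0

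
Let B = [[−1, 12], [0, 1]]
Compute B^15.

B² = I (check: tr B = 0 and det B = −1), so B^15 = B since 15 is odd.

[[−1, 12], [0, 1]]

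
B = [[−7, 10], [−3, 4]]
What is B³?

[[−43, 70], [−21, 34]]

tr B = −3 and det B = 2, so the characteristic polynomial is λ² − (−3)λ + (2) with roots −1 and −2.
Eigenvectors give P = [[−5, 2], [−3, 1]] with P⁻¹ = [[1, −2], [3, −5]], and B = P·diag(−1, −2)·P⁻¹.
Then B³ = P·diag(−1, −8)·P⁻¹ = [[5, −16], [3, −8]] · [[1, −2], [3, −5]] = [[−43, 70], [−21, 34]].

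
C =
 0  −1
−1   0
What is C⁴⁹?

C² = I (check: tr C = 0 and det C = −1), so C⁴⁹ = C since 49 is odd.

[[0, −1], [−1, 0]]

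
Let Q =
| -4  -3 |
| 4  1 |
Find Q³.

[[20, -3], [4, 25]]

Q² = [[4, 9], [-12, -11]]
Q³ = [[20, -3], [4, 25]]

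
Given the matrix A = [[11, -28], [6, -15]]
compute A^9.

tr A = -4 and det A = 3, so the characteristic polynomial is λ² − (-4)λ + (3) with roots -1 and -3.
Eigenvectors give P = [[7, 2], [3, 1]] with P⁻¹ = [[1, -2], [-3, 7]], and A = P·diag(-1, -3)·P⁻¹.
Then A^9 = P·diag(-1, -19683)·P⁻¹ = [[-7, -39366], [-3, -19683]] · [[1, -2], [-3, 7]] = [[118091, -275548], [59046, -137775]].

[[118091, -275548], [59046, -137775]]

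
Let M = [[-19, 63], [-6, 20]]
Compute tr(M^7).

127

tr M = 1 and det M = -2, so the characteristic polynomial is λ² − (1)λ + (-2) with roots -1 and 2.
Eigenvectors give P = [[7, 3], [2, 1]] with P⁻¹ = [[1, -3], [-2, 7]], and M = P·diag(-1, 2)·P⁻¹.
Then M^7 = P·diag(-1, 128)·P⁻¹ = [[-7, 384], [-2, 128]] · [[1, -3], [-2, 7]] = [[-775, 2709], [-258, 902]].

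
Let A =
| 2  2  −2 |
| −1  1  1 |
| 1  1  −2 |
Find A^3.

A^2 = [[0, 4, 2], [−2, 0, 1], [−1, 1, 3]]
A^3 = [[−2, 6, 0], [−3, −3, 2], [0, 2, −3]]

[[−2, 6, 0], [−3, −3, 2], [0, 2, −3]]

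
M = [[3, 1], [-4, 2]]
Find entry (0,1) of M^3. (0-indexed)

15

M^2 = [[5, 5], [-20, 0]]
M^3 = [[-5, 15], [-60, -20]]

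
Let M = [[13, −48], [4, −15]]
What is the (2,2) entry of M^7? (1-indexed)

tr M = −2 and det M = −3, so the characteristic polynomial is λ² − (−2)λ + (−3) with roots 1 and −3.
Eigenvectors give P = [[4, −3], [1, −1]] with P⁻¹ = [[1, −3], [1, −4]], and M = P·diag(1, −3)·P⁻¹.
Then M^7 = P·diag(1, −2187)·P⁻¹ = [[4, 6561], [1, 2187]] · [[1, −3], [1, −4]] = [[6565, −26256], [2188, −8751]].

−8751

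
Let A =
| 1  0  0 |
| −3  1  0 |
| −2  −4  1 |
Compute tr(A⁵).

3

A = I + N where N = [[0, 0, 0], [−3, 0, 0], [−2, −4, 0]] is strictly lower-triangular, so N³ = 0.
(I + N)⁵ = I + 5·N + 10·N² = [[1, 0, 0], [−15, 1, 0], [110, −20, 1]].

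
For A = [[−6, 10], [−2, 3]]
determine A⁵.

[[−156, 310], [−62, 123]]

tr A = −3 and det A = 2, so the characteristic polynomial is λ² − (−3)λ + (2) with roots −2 and −1.
Eigenvectors give P = [[5, 2], [2, 1]] with P⁻¹ = [[1, −2], [−2, 5]], and A = P·diag(−2, −1)·P⁻¹.
Then A⁵ = P·diag(−32, −1)·P⁻¹ = [[−160, −2], [−64, −1]] · [[1, −2], [−2, 5]] = [[−156, 310], [−62, 123]].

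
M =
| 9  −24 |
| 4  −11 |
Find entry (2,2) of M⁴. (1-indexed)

tr M = −2 and det M = −3, so the characteristic polynomial is λ² − (−2)λ + (−3) with roots −3 and 1.
Eigenvectors give P = [[2, 3], [1, 1]] with P⁻¹ = [[−1, 3], [1, −2]], and M = P·diag(−3, 1)·P⁻¹.
Then M⁴ = P·diag(81, 1)·P⁻¹ = [[162, 3], [81, 1]] · [[−1, 3], [1, −2]] = [[−159, 480], [−80, 241]].

241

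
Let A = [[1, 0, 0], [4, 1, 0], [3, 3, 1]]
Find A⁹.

[[1, 0, 0], [36, 1, 0], [459, 27, 1]]

A = I + N where N = [[0, 0, 0], [4, 0, 0], [3, 3, 0]] is strictly lower-triangular, so N³ = 0.
(I + N)⁹ = I + 9·N + 36·N² = [[1, 0, 0], [36, 1, 0], [459, 27, 1]].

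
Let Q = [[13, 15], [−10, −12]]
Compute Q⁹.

tr Q = 1 and det Q = −6, so the characteristic polynomial is λ² − (1)λ + (−6) with roots −2 and 3.
Eigenvectors give P = [[−1, −3], [1, 2]] with P⁻¹ = [[2, 3], [−1, −1]], and Q = P·diag(−2, 3)·P⁻¹.
Then Q⁹ = P·diag(−512, 19683)·P⁻¹ = [[512, −59049], [−512, 39366]] · [[2, 3], [−1, −1]] = [[60073, 60585], [−40390, −40902]].

[[60073, 60585], [−40390, −40902]]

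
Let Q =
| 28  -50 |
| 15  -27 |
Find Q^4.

tr Q = 1 and det Q = -6, so the characteristic polynomial is λ² − (1)λ + (-6) with roots -2 and 3.
Eigenvectors give P = [[5, -2], [3, -1]] with P⁻¹ = [[-1, 2], [-3, 5]], and Q = P·diag(-2, 3)·P⁻¹.
Then Q^4 = P·diag(16, 81)·P⁻¹ = [[80, -162], [48, -81]] · [[-1, 2], [-3, 5]] = [[406, -650], [195, -309]].

[[406, -650], [195, -309]]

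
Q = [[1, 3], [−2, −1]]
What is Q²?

[[−5, 0], [0, −5]]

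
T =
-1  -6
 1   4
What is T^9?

tr T = 3 and det T = 2, so the characteristic polynomial is λ² − (3)λ + (2) with roots 2 and 1.
Eigenvectors give P = [[-2, 3], [1, -1]] with P⁻¹ = [[1, 3], [1, 2]], and T = P·diag(2, 1)·P⁻¹.
Then T^9 = P·diag(512, 1)·P⁻¹ = [[-1024, 3], [512, -1]] · [[1, 3], [1, 2]] = [[-1021, -3066], [511, 1534]].

[[-1021, -3066], [511, 1534]]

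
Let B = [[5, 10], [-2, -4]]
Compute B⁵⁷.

[[5, 10], [-2, -4]]

B² = B (a projection; rank 1, trace 1), so B⁵⁷ = B.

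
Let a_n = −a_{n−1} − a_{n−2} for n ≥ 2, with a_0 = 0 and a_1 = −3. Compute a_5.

With companion matrix A = [[−1, −1], [1, 0]], [a_n, a_{n−1}]ᵀ = A·[a_{n−1}, a_{n−2}]ᵀ, so [a_5, a_4]ᵀ = A⁴·[a_1, a_0]ᵀ.
A⁴ = [[−1, −1], [1, 0]], giving [a_5, a_4]ᵀ = [[3], [−3]].

3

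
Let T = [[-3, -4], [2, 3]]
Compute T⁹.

[[-3, -4], [2, 3]]

T² = I (check: tr T = 0 and det T = -1), so T⁹ = T since 9 is odd.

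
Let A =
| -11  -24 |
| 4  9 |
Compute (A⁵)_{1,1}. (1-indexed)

tr A = -2 and det A = -3, so the characteristic polynomial is λ² − (-2)λ + (-3) with roots 1 and -3.
Eigenvectors give P = [[-2, -3], [1, 1]] with P⁻¹ = [[1, 3], [-1, -2]], and A = P·diag(1, -3)·P⁻¹.
Then A⁵ = P·diag(1, -243)·P⁻¹ = [[-2, 729], [1, -243]] · [[1, 3], [-1, -2]] = [[-731, -1464], [244, 489]].

-731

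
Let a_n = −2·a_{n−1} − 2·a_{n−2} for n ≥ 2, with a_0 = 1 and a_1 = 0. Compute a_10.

With companion matrix A = [[−2, −2], [1, 0]], [a_n, a_{n−1}]ᵀ = A·[a_{n−1}, a_{n−2}]ᵀ, so [a_10, a_9]ᵀ = A^9·[a_1, a_0]ᵀ.
A^9 = [[−32, −32], [16, 0]], giving [a_10, a_9]ᵀ = [[−32], [0]].

−32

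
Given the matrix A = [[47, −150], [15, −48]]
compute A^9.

[[182267, −605850], [60585, −201438]]

tr A = −1 and det A = −6, so the characteristic polynomial is λ² − (−1)λ + (−6) with roots −3 and 2.
Eigenvectors give P = [[−3, 10], [−1, 3]] with P⁻¹ = [[3, −10], [1, −3]], and A = P·diag(−3, 2)·P⁻¹.
Then A^9 = P·diag(−19683, 512)·P⁻¹ = [[59049, 5120], [19683, 1536]] · [[3, −10], [1, −3]] = [[182267, −605850], [60585, −201438]].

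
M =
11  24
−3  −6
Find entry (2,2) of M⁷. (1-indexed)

−16344

tr M = 5 and det M = 6, so the characteristic polynomial is λ² − (5)λ + (6) with roots 2 and 3.
Eigenvectors give P = [[−8, −3], [3, 1]] with P⁻¹ = [[1, 3], [−3, −8]], and M = P·diag(2, 3)·P⁻¹.
Then M⁷ = P·diag(128, 2187)·P⁻¹ = [[−1024, −6561], [384, 2187]] · [[1, 3], [−3, −8]] = [[18659, 49416], [−6177, −16344]].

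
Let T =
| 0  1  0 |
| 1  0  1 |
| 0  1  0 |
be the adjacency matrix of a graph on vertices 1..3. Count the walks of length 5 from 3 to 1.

0

The number of length-5 walks from vertex 3 to vertex 1 is entry (3,1) of T⁵, where T is the adjacency matrix.
T² = [[1, 0, 1], [0, 2, 0], [1, 0, 1]]
T³ = [[0, 2, 0], [2, 0, 2], [0, 2, 0]]
T⁴ = [[2, 0, 2], [0, 4, 0], [2, 0, 2]]
T⁵ = [[0, 4, 0], [4, 0, 4], [0, 4, 0]]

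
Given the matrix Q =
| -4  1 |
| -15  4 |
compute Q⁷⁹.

[[-4, 1], [-15, 4]]

Q² = I (check: tr Q = 0 and det Q = -1), so Q⁷⁹ = Q since 79 is odd.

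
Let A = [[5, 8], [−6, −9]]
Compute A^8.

[[−19679, −26240], [19680, 26241]]

tr A = −4 and det A = 3, so the characteristic polynomial is λ² − (−4)λ + (3) with roots −3 and −1.
Eigenvectors give P = [[−1, 4], [1, −3]] with P⁻¹ = [[3, 4], [1, 1]], and A = P·diag(−3, −1)·P⁻¹.
Then A^8 = P·diag(6561, 1)·P⁻¹ = [[−6561, 4], [6561, −3]] · [[3, 4], [1, 1]] = [[−19679, −26240], [19680, 26241]].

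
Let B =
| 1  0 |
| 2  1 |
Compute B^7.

B = I + N where N = [[0, 0], [2, 0]] is strictly lower-triangular, so N^2 = 0.
(I + N)^7 = I + 7·N = [[1, 0], [14, 1]].

[[1, 0], [14, 1]]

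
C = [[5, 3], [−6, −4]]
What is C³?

[[17, 9], [−18, −10]]

tr C = 1 and det C = −2, so the characteristic polynomial is λ² − (1)λ + (−2) with roots −1 and 2.
Eigenvectors give P = [[−1, −1], [2, 1]] with P⁻¹ = [[1, 1], [−2, −1]], and C = P·diag(−1, 2)·P⁻¹.
Then C³ = P·diag(−1, 8)·P⁻¹ = [[1, −8], [−2, 8]] · [[1, 1], [−2, −1]] = [[17, 9], [−18, −10]].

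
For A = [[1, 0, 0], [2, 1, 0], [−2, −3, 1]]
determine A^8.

A = I + N where N = [[0, 0, 0], [2, 0, 0], [−2, −3, 0]] is strictly lower-triangular, so N^3 = 0.
(I + N)^8 = I + 8·N + 28·N^2 = [[1, 0, 0], [16, 1, 0], [−184, −24, 1]].

[[1, 0, 0], [16, 1, 0], [−184, −24, 1]]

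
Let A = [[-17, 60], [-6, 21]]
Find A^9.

[[-177137, 590460], [-59046, 196821]]

tr A = 4 and det A = 3, so the characteristic polynomial is λ² − (4)λ + (3) with roots 1 and 3.
Eigenvectors give P = [[10, -3], [3, -1]] with P⁻¹ = [[1, -3], [3, -10]], and A = P·diag(1, 3)·P⁻¹.
Then A^9 = P·diag(1, 19683)·P⁻¹ = [[10, -59049], [3, -19683]] · [[1, -3], [3, -10]] = [[-177137, 590460], [-59046, 196821]].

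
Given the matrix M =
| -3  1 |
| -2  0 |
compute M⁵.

tr M = -3 and det M = 2, so the characteristic polynomial is λ² − (-3)λ + (2) with roots -1 and -2.
Eigenvectors give P = [[1, -1], [2, -1]] with P⁻¹ = [[-1, 1], [-2, 1]], and M = P·diag(-1, -2)·P⁻¹.
Then M⁵ = P·diag(-1, -32)·P⁻¹ = [[-1, 32], [-2, 32]] · [[-1, 1], [-2, 1]] = [[-63, 31], [-62, 30]].

[[-63, 31], [-62, 30]]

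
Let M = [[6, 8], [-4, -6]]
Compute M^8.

[[256, 0], [0, 256]]

tr M = 0 and det M = -4, so the characteristic polynomial is λ² − (0)λ + (-4) with roots 2 and -2.
Eigenvectors give P = [[-2, -1], [1, 1]] with P⁻¹ = [[-1, -1], [1, 2]], and M = P·diag(2, -2)·P⁻¹.
Then M^8 = P·diag(256, 256)·P⁻¹ = [[-512, -256], [256, 256]] · [[-1, -1], [1, 2]] = [[256, 0], [0, 256]].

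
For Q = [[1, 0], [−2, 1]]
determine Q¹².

Q = I + N where N = [[0, 0], [−2, 0]] is strictly lower-triangular, so N² = 0.
(I + N)¹² = I + 12·N = [[1, 0], [−24, 1]].

[[1, 0], [−24, 1]]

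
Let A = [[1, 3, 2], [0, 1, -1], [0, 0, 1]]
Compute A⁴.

A = I + N where N = [[0, 3, 2], [0, 0, -1], [0, 0, 0]] is strictly upper-triangular, so N³ = 0.
(I + N)⁴ = I + 4·N + 6·N² = [[1, 12, -10], [0, 1, -4], [0, 0, 1]].

[[1, 12, -10], [0, 1, -4], [0, 0, 1]]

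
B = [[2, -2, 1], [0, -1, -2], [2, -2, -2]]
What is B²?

[[6, -4, 4], [-4, 5, 6], [0, 2, 10]]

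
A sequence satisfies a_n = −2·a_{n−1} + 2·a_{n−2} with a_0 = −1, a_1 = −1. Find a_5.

−12

With companion matrix T = [[−2, 2], [1, 0]], [a_n, a_{n−1}]ᵀ = T·[a_{n−1}, a_{n−2}]ᵀ, so [a_5, a_4]ᵀ = T⁴·[a_1, a_0]ᵀ.
T⁴ = [[44, −32], [−16, 12]], giving [a_5, a_4]ᵀ = [[−12], [4]].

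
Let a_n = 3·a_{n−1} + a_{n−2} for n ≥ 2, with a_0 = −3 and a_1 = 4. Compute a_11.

437413

With companion matrix A = [[3, 1], [1, 0]], [a_n, a_{n−1}]ᵀ = A·[a_{n−1}, a_{n−2}]ᵀ, so [a_11, a_10]ᵀ = A¹⁰·[a_1, a_0]ᵀ.
A¹⁰ = [[141481, 42837], [42837, 12970]], giving [a_11, a_10]ᵀ = [[437413], [132438]].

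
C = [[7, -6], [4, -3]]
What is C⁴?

tr C = 4 and det C = 3, so the characteristic polynomial is λ² − (4)λ + (3) with roots 1 and 3.
Eigenvectors give P = [[1, -3], [1, -2]] with P⁻¹ = [[-2, 3], [-1, 1]], and C = P·diag(1, 3)·P⁻¹.
Then C⁴ = P·diag(1, 81)·P⁻¹ = [[1, -243], [1, -162]] · [[-2, 3], [-1, 1]] = [[241, -240], [160, -159]].

[[241, -240], [160, -159]]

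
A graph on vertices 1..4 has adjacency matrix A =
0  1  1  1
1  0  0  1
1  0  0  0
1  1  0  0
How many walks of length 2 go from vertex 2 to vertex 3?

1

The number of length-2 walks from vertex 2 to vertex 3 is entry (2,3) of A^2, where A is the adjacency matrix.
A^2 = [[3, 1, 0, 1], [1, 2, 1, 1], [0, 1, 1, 1], [1, 1, 1, 2]]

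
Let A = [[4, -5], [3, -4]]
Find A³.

A² = I (check: tr A = 0 and det A = -1), so A³ = A since 3 is odd.

[[4, -5], [3, -4]]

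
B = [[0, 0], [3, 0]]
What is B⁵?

B is strictly triangular, hence nilpotent: B² = 0, so B⁵ = 0.

[[0, 0], [0, 0]]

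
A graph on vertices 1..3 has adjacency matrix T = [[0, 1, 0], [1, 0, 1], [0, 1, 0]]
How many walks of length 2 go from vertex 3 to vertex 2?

The number of length-2 walks from vertex 3 to vertex 2 is entry (3,2) of T², where T is the adjacency matrix.
T² = [[1, 0, 1], [0, 2, 0], [1, 0, 1]]

0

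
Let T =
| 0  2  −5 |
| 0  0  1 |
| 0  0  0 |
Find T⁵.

T is strictly triangular, hence nilpotent: T³ = 0, so T⁵ = 0.

[[0, 0, 0], [0, 0, 0], [0, 0, 0]]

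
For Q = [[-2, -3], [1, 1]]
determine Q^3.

[[1, 0], [0, 1]]

Q^2 = [[1, 3], [-1, -2]]
Q^3 = [[1, 0], [0, 1]]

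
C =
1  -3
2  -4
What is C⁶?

[[-125, 189], [-126, 190]]

tr C = -3 and det C = 2, so the characteristic polynomial is λ² − (-3)λ + (2) with roots -2 and -1.
Eigenvectors give P = [[-1, -3], [-1, -2]] with P⁻¹ = [[2, -3], [-1, 1]], and C = P·diag(-2, -1)·P⁻¹.
Then C⁶ = P·diag(64, 1)·P⁻¹ = [[-64, -3], [-64, -2]] · [[2, -3], [-1, 1]] = [[-125, 189], [-126, 190]].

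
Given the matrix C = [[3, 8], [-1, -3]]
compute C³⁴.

[[1, 0], [0, 1]]

C² = I (check: tr C = 0 and det C = -1), so C³⁴ = I since 34 is even.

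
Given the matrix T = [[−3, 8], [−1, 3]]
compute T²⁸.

[[1, 0], [0, 1]]

T² = I (check: tr T = 0 and det T = −1), so T²⁸ = I since 28 is even.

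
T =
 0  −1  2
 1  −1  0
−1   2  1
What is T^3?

T^2 = [[−3, 5, 2], [−1, 0, 2], [1, 1, −1]]
T^3 = [[3, 2, −4], [−2, 5, 0], [2, −4, 1]]

[[3, 2, −4], [−2, 5, 0], [2, −4, 1]]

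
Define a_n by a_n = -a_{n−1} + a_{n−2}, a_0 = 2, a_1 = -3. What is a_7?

-55

With companion matrix Q = [[-1, 1], [1, 0]], [a_n, a_{n−1}]ᵀ = Q·[a_{n−1}, a_{n−2}]ᵀ, so [a_7, a_6]ᵀ = Q⁶·[a_1, a_0]ᵀ.
Q⁶ = [[13, -8], [-8, 5]], giving [a_7, a_6]ᵀ = [[-55], [34]].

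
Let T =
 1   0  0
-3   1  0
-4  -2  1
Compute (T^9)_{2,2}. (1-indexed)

T = I + N where N = [[0, 0, 0], [-3, 0, 0], [-4, -2, 0]] is strictly lower-triangular, so N^3 = 0.
(I + N)^9 = I + 9·N + 36·N^2 = [[1, 0, 0], [-27, 1, 0], [180, -18, 1]].

1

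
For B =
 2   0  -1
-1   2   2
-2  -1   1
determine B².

[[6, 1, -3], [-8, 2, 7], [-5, -3, 1]]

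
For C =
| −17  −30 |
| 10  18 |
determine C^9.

[[−61097, −121170], [40390, 80268]]

tr C = 1 and det C = −6, so the characteristic polynomial is λ² − (1)λ + (−6) with roots −2 and 3.
Eigenvectors give P = [[−2, −3], [1, 2]] with P⁻¹ = [[−2, −3], [1, 2]], and C = P·diag(−2, 3)·P⁻¹.
Then C^9 = P·diag(−512, 19683)·P⁻¹ = [[1024, −59049], [−512, 39366]] · [[−2, −3], [1, 2]] = [[−61097, −121170], [40390, 80268]].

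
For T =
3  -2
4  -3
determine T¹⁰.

T² = I (check: tr T = 0 and det T = -1), so T¹⁰ = I since 10 is even.

[[1, 0], [0, 1]]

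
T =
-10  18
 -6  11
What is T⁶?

[[-188, 378], [-126, 253]]

tr T = 1 and det T = -2, so the characteristic polynomial is λ² − (1)λ + (-2) with roots -1 and 2.
Eigenvectors give P = [[2, -3], [1, -2]] with P⁻¹ = [[2, -3], [1, -2]], and T = P·diag(-1, 2)·P⁻¹.
Then T⁶ = P·diag(1, 64)·P⁻¹ = [[2, -192], [1, -128]] · [[2, -3], [1, -2]] = [[-188, 378], [-126, 253]].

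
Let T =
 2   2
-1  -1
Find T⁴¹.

T² = T (a projection; rank 1, trace 1), so T⁴¹ = T.

[[2, 2], [-1, -1]]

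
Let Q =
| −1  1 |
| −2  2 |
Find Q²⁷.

[[−1, 1], [−2, 2]]

Q² = Q (a projection; rank 1, trace 1), so Q²⁷ = Q.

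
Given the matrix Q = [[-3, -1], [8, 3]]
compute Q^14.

[[1, 0], [0, 1]]

Q² = I (check: tr Q = 0 and det Q = -1), so Q^14 = I since 14 is even.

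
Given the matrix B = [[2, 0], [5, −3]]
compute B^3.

[[8, 0], [35, −27]]

tr B = −1 and det B = −6, so the characteristic polynomial is λ² − (−1)λ + (−6) with roots −3 and 2.
Eigenvectors give P = [[0, 1], [−1, 1]] with P⁻¹ = [[1, −1], [1, 0]], and B = P·diag(−3, 2)·P⁻¹.
Then B^3 = P·diag(−27, 8)·P⁻¹ = [[0, 8], [27, 8]] · [[1, −1], [1, 0]] = [[8, 0], [35, −27]].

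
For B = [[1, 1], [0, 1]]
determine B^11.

[[1, 11], [0, 1]]

B = I + N where N = [[0, 1], [0, 0]] is strictly upper-triangular, so N^2 = 0.
(I + N)^11 = I + 11·N = [[1, 11], [0, 1]].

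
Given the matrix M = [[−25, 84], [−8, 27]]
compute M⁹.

[[−118105, 413364], [−39368, 137787]]

tr M = 2 and det M = −3, so the characteristic polynomial is λ² − (2)λ + (−3) with roots 3 and −1.
Eigenvectors give P = [[−3, −7], [−1, −2]] with P⁻¹ = [[2, −7], [−1, 3]], and M = P·diag(3, −1)·P⁻¹.
Then M⁹ = P·diag(19683, −1)·P⁻¹ = [[−59049, 7], [−19683, 2]] · [[2, −7], [−1, 3]] = [[−118105, 413364], [−39368, 137787]].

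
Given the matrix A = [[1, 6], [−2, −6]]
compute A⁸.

[[−18659, −37830], [12610, 25476]]

tr A = −5 and det A = 6, so the characteristic polynomial is λ² − (−5)λ + (6) with roots −2 and −3.
Eigenvectors give P = [[−2, −3], [1, 2]] with P⁻¹ = [[−2, −3], [1, 2]], and A = P·diag(−2, −3)·P⁻¹.
Then A⁸ = P·diag(256, 6561)·P⁻¹ = [[−512, −19683], [256, 13122]] · [[−2, −3], [1, 2]] = [[−18659, −37830], [12610, 25476]].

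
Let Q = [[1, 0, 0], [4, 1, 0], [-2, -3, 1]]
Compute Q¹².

Q = I + N where N = [[0, 0, 0], [4, 0, 0], [-2, -3, 0]] is strictly lower-triangular, so N³ = 0.
(I + N)¹² = I + 12·N + 66·N² = [[1, 0, 0], [48, 1, 0], [-816, -36, 1]].

[[1, 0, 0], [48, 1, 0], [-816, -36, 1]]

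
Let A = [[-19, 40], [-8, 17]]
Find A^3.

tr A = -2 and det A = -3, so the characteristic polynomial is λ² − (-2)λ + (-3) with roots -3 and 1.
Eigenvectors give P = [[5, 2], [2, 1]] with P⁻¹ = [[1, -2], [-2, 5]], and A = P·diag(-3, 1)·P⁻¹.
Then A^3 = P·diag(-27, 1)·P⁻¹ = [[-135, 2], [-54, 1]] · [[1, -2], [-2, 5]] = [[-139, 280], [-56, 113]].

[[-139, 280], [-56, 113]]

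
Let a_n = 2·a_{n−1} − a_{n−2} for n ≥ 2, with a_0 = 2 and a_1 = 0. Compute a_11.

−20

With companion matrix M = [[2, −1], [1, 0]], [a_n, a_{n−1}]ᵀ = M·[a_{n−1}, a_{n−2}]ᵀ, so [a_11, a_10]ᵀ = M¹⁰·[a_1, a_0]ᵀ.
M¹⁰ = [[11, −10], [10, −9]], giving [a_11, a_10]ᵀ = [[−20], [−18]].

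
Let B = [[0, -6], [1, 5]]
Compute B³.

[[-30, -114], [19, 65]]

tr B = 5 and det B = 6, so the characteristic polynomial is λ² − (5)λ + (6) with roots 3 and 2.
Eigenvectors give P = [[-2, -3], [1, 1]] with P⁻¹ = [[1, 3], [-1, -2]], and B = P·diag(3, 2)·P⁻¹.
Then B³ = P·diag(27, 8)·P⁻¹ = [[-54, -24], [27, 8]] · [[1, 3], [-1, -2]] = [[-30, -114], [19, 65]].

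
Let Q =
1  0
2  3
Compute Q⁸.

tr Q = 4 and det Q = 3, so the characteristic polynomial is λ² − (4)λ + (3) with roots 3 and 1.
Eigenvectors give P = [[0, 1], [1, -1]] with P⁻¹ = [[1, 1], [1, 0]], and Q = P·diag(3, 1)·P⁻¹.
Then Q⁸ = P·diag(6561, 1)·P⁻¹ = [[0, 1], [6561, -1]] · [[1, 1], [1, 0]] = [[1, 0], [6560, 6561]].

[[1, 0], [6560, 6561]]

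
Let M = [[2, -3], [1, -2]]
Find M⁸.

M² = I (check: tr M = 0 and det M = -1), so M⁸ = I since 8 is even.

[[1, 0], [0, 1]]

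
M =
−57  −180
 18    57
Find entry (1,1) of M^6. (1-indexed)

tr M = 0 and det M = −9, so the characteristic polynomial is λ² − (0)λ + (−9) with roots −3 and 3.
Eigenvectors give P = [[10, −3], [−3, 1]] with P⁻¹ = [[1, 3], [3, 10]], and M = P·diag(−3, 3)·P⁻¹.
Then M^6 = P·diag(729, 729)·P⁻¹ = [[7290, −2187], [−2187, 729]] · [[1, 3], [3, 10]] = [[729, 0], [0, 729]].

729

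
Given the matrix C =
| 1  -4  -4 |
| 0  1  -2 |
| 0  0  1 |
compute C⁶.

[[1, -24, 96], [0, 1, -12], [0, 0, 1]]

C = I + N where N = [[0, -4, -4], [0, 0, -2], [0, 0, 0]] is strictly upper-triangular, so N³ = 0.
(I + N)⁶ = I + 6·N + 15·N² = [[1, -24, 96], [0, 1, -12], [0, 0, 1]].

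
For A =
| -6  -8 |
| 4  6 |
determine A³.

tr A = 0 and det A = -4, so the characteristic polynomial is λ² − (0)λ + (-4) with roots 2 and -2.
Eigenvectors give P = [[-1, -2], [1, 1]] with P⁻¹ = [[1, 2], [-1, -1]], and A = P·diag(2, -2)·P⁻¹.
Then A³ = P·diag(8, -8)·P⁻¹ = [[-8, 16], [8, -8]] · [[1, 2], [-1, -1]] = [[-24, -32], [16, 24]].

[[-24, -32], [16, 24]]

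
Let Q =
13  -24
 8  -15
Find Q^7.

tr Q = -2 and det Q = -3, so the characteristic polynomial is λ² − (-2)λ + (-3) with roots -3 and 1.
Eigenvectors give P = [[-3, 2], [-2, 1]] with P⁻¹ = [[1, -2], [2, -3]], and Q = P·diag(-3, 1)·P⁻¹.
Then Q^7 = P·diag(-2187, 1)·P⁻¹ = [[6561, 2], [4374, 1]] · [[1, -2], [2, -3]] = [[6565, -13128], [4376, -8751]].

[[6565, -13128], [4376, -8751]]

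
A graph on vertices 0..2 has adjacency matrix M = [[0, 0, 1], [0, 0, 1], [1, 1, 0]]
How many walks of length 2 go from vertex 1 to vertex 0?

1

The number of length-2 walks from vertex 1 to vertex 0 is entry (1,0) of M^2, where M is the adjacency matrix.
M^2 = [[1, 1, 0], [1, 1, 0], [0, 0, 2]]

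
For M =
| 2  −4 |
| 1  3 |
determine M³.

[[−20, −60], [15, −5]]

M² = [[0, −20], [5, 5]]
M³ = [[−20, −60], [15, −5]]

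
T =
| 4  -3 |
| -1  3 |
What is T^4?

[[508, -651], [-217, 291]]

T^2 = [[19, -21], [-7, 12]]
T^3 = [[97, -120], [-40, 57]]
T^4 = [[508, -651], [-217, 291]]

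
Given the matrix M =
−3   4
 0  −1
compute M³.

[[−27, 52], [0, −1]]

M² = [[9, −16], [0, 1]]
M³ = [[−27, 52], [0, −1]]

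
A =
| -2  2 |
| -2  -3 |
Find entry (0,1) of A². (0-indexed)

-10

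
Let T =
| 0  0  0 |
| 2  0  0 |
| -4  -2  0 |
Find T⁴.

T is strictly triangular, hence nilpotent: T³ = 0, so T⁴ = 0.

[[0, 0, 0], [0, 0, 0], [0, 0, 0]]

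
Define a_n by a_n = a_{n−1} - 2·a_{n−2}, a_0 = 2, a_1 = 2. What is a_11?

With companion matrix C = [[1, -2], [1, 0]], [a_n, a_{n−1}]ᵀ = C·[a_{n−1}, a_{n−2}]ᵀ, so [a_11, a_10]ᵀ = C^10·[a_1, a_0]ᵀ.
C^10 = [[23, 22], [-11, 34]], giving [a_11, a_10]ᵀ = [[90], [46]].

90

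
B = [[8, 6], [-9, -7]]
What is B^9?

tr B = 1 and det B = -2, so the characteristic polynomial is λ² − (1)λ + (-2) with roots -1 and 2.
Eigenvectors give P = [[-2, -1], [3, 1]] with P⁻¹ = [[1, 1], [-3, -2]], and B = P·diag(-1, 2)·P⁻¹.
Then B^9 = P·diag(-1, 512)·P⁻¹ = [[2, -512], [-3, 512]] · [[1, 1], [-3, -2]] = [[1538, 1026], [-1539, -1027]].

[[1538, 1026], [-1539, -1027]]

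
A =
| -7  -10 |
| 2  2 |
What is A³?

tr A = -5 and det A = 6, so the characteristic polynomial is λ² − (-5)λ + (6) with roots -3 and -2.
Eigenvectors give P = [[-5, -2], [2, 1]] with P⁻¹ = [[-1, -2], [2, 5]], and A = P·diag(-3, -2)·P⁻¹.
Then A³ = P·diag(-27, -8)·P⁻¹ = [[135, 16], [-54, -8]] · [[-1, -2], [2, 5]] = [[-103, -190], [38, 68]].

[[-103, -190], [38, 68]]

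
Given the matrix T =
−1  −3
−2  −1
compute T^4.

T^2 = [[7, 6], [4, 7]]
T^3 = [[−19, −27], [−18, −19]]
T^4 = [[73, 84], [56, 73]]

[[73, 84], [56, 73]]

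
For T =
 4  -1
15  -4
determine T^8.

[[1, 0], [0, 1]]

T² = I (check: tr T = 0 and det T = -1), so T^8 = I since 8 is even.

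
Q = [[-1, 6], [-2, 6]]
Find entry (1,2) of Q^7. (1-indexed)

tr Q = 5 and det Q = 6, so the characteristic polynomial is λ² − (5)λ + (6) with roots 3 and 2.
Eigenvectors give P = [[-3, 2], [-2, 1]] with P⁻¹ = [[1, -2], [2, -3]], and Q = P·diag(3, 2)·P⁻¹.
Then Q^7 = P·diag(2187, 128)·P⁻¹ = [[-6561, 256], [-4374, 128]] · [[1, -2], [2, -3]] = [[-6049, 12354], [-4118, 8364]].

12354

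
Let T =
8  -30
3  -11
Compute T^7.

[[1142, -3810], [381, -1271]]

tr T = -3 and det T = 2, so the characteristic polynomial is λ² − (-3)λ + (2) with roots -2 and -1.
Eigenvectors give P = [[3, -10], [1, -3]] with P⁻¹ = [[-3, 10], [-1, 3]], and T = P·diag(-2, -1)·P⁻¹.
Then T^7 = P·diag(-128, -1)·P⁻¹ = [[-384, 10], [-128, 3]] · [[-3, 10], [-1, 3]] = [[1142, -3810], [381, -1271]].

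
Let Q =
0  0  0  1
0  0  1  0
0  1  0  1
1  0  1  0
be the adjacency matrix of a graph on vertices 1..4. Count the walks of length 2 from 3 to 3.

2

The number of length-2 walks from vertex 3 to vertex 3 is entry (3,3) of Q^2, where Q is the adjacency matrix.
Q^2 = [[1, 0, 1, 0], [0, 1, 0, 1], [1, 0, 2, 0], [0, 1, 0, 2]]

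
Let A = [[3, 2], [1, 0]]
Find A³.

[[39, 22], [11, 6]]

A² = [[11, 6], [3, 2]]
A³ = [[39, 22], [11, 6]]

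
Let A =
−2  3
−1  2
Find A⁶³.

[[−2, 3], [−1, 2]]

A² = I (check: tr A = 0 and det A = −1), so A⁶³ = A since 63 is odd.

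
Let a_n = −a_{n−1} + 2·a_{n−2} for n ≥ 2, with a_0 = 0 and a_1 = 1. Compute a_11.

683

With companion matrix B = [[−1, 2], [1, 0]], [a_n, a_{n−1}]ᵀ = B·[a_{n−1}, a_{n−2}]ᵀ, so [a_11, a_10]ᵀ = B¹⁰·[a_1, a_0]ᵀ.
B¹⁰ = [[683, −682], [−341, 342]], giving [a_11, a_10]ᵀ = [[683], [−341]].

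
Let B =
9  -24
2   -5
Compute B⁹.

tr B = 4 and det B = 3, so the characteristic polynomial is λ² − (4)λ + (3) with roots 1 and 3.
Eigenvectors give P = [[3, 4], [1, 1]] with P⁻¹ = [[-1, 4], [1, -3]], and B = P·diag(1, 3)·P⁻¹.
Then B⁹ = P·diag(1, 19683)·P⁻¹ = [[3, 78732], [1, 19683]] · [[-1, 4], [1, -3]] = [[78729, -236184], [19682, -59045]].

[[78729, -236184], [19682, -59045]]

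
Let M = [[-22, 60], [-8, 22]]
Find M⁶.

[[64, 0], [0, 64]]

tr M = 0 and det M = -4, so the characteristic polynomial is λ² − (0)λ + (-4) with roots 2 and -2.
Eigenvectors give P = [[-5, 3], [-2, 1]] with P⁻¹ = [[1, -3], [2, -5]], and M = P·diag(2, -2)·P⁻¹.
Then M⁶ = P·diag(64, 64)·P⁻¹ = [[-320, 192], [-128, 64]] · [[1, -3], [2, -5]] = [[64, 0], [0, 64]].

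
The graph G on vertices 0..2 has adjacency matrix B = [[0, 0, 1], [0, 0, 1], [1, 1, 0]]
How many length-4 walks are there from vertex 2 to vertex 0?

0

The number of length-4 walks from vertex 2 to vertex 0 is entry (2,0) of B^4, where B is the adjacency matrix.
B^2 = [[1, 1, 0], [1, 1, 0], [0, 0, 2]]
B^3 = [[0, 0, 2], [0, 0, 2], [2, 2, 0]]
B^4 = [[2, 2, 0], [2, 2, 0], [0, 0, 4]]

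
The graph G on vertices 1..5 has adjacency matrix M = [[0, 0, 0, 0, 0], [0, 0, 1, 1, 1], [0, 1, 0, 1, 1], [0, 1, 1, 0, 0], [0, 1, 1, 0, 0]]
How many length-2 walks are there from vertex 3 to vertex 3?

The number of length-2 walks from vertex 3 to vertex 3 is entry (3,3) of M², where M is the adjacency matrix.
M² = [[0, 0, 0, 0, 0], [0, 3, 2, 1, 1], [0, 2, 3, 1, 1], [0, 1, 1, 2, 2], [0, 1, 1, 2, 2]]

3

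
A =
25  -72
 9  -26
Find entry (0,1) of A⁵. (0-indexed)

tr A = -1 and det A = -2, so the characteristic polynomial is λ² − (-1)λ + (-2) with roots 1 and -2.
Eigenvectors give P = [[3, -8], [1, -3]] with P⁻¹ = [[3, -8], [1, -3]], and A = P·diag(1, -2)·P⁻¹.
Then A⁵ = P·diag(1, -32)·P⁻¹ = [[3, 256], [1, 96]] · [[3, -8], [1, -3]] = [[265, -792], [99, -296]].

-792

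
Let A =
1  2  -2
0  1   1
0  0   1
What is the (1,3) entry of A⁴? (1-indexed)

4

A = I + N where N = [[0, 2, -2], [0, 0, 1], [0, 0, 0]] is strictly upper-triangular, so N³ = 0.
(I + N)⁴ = I + 4·N + 6·N² = [[1, 8, 4], [0, 1, 4], [0, 0, 1]].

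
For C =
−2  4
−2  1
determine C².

[[−4, −4], [2, −7]]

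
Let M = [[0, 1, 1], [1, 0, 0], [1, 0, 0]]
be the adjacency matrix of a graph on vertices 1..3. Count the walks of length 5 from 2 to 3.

0

The number of length-5 walks from vertex 2 to vertex 3 is entry (2,3) of M⁵, where M is the adjacency matrix.
M² = [[2, 0, 0], [0, 1, 1], [0, 1, 1]]
M³ = [[0, 2, 2], [2, 0, 0], [2, 0, 0]]
M⁴ = [[4, 0, 0], [0, 2, 2], [0, 2, 2]]
M⁵ = [[0, 4, 4], [4, 0, 0], [4, 0, 0]]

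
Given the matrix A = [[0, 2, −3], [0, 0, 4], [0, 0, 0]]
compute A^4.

[[0, 0, 0], [0, 0, 0], [0, 0, 0]]

A is strictly triangular, hence nilpotent: A^3 = 0, so A^4 = 0.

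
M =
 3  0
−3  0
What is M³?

M² = [[9, 0], [−9, 0]]
M³ = [[27, 0], [−27, 0]]

[[27, 0], [−27, 0]]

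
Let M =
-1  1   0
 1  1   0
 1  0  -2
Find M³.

[[-2, 2, 0], [2, 2, 0], [8, -2, -8]]

M² = [[2, 0, 0], [0, 2, 0], [-3, 1, 4]]
M³ = [[-2, 2, 0], [2, 2, 0], [8, -2, -8]]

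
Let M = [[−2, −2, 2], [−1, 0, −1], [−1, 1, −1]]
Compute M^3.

[[−10, −12, 6], [−6, −7, 6], [−3, −6, 5]]

M^2 = [[4, 6, −4], [3, 1, −1], [2, 1, −2]]
M^3 = [[−10, −12, 6], [−6, −7, 6], [−3, −6, 5]]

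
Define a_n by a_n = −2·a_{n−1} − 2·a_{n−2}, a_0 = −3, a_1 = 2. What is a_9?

With companion matrix Q = [[−2, −2], [1, 0]], [a_n, a_{n−1}]ᵀ = Q·[a_{n−1}, a_{n−2}]ᵀ, so [a_9, a_8]ᵀ = Q^8·[a_1, a_0]ᵀ.
Q^8 = [[16, 0], [0, 16]], giving [a_9, a_8]ᵀ = [[32], [−48]].

32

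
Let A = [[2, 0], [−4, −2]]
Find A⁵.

[[32, 0], [−64, −32]]

tr A = 0 and det A = −4, so the characteristic polynomial is λ² − (0)λ + (−4) with roots 2 and −2.
Eigenvectors give P = [[1, 0], [−1, −1]] with P⁻¹ = [[1, 0], [−1, −1]], and A = P·diag(2, −2)·P⁻¹.
Then A⁵ = P·diag(32, −32)·P⁻¹ = [[32, 0], [−32, 32]] · [[1, 0], [−1, −1]] = [[32, 0], [−64, −32]].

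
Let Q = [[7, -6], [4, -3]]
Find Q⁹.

[[59047, -59046], [39364, -39363]]

tr Q = 4 and det Q = 3, so the characteristic polynomial is λ² − (4)λ + (3) with roots 3 and 1.
Eigenvectors give P = [[3, 1], [2, 1]] with P⁻¹ = [[1, -1], [-2, 3]], and Q = P·diag(3, 1)·P⁻¹.
Then Q⁹ = P·diag(19683, 1)·P⁻¹ = [[59049, 1], [39366, 1]] · [[1, -1], [-2, 3]] = [[59047, -59046], [39364, -39363]].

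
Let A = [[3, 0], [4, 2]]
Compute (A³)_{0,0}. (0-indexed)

27

A² = [[9, 0], [20, 4]]
A³ = [[27, 0], [76, 8]]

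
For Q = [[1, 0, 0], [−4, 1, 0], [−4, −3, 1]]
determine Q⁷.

[[1, 0, 0], [−28, 1, 0], [224, −21, 1]]

Q = I + N where N = [[0, 0, 0], [−4, 0, 0], [−4, −3, 0]] is strictly lower-triangular, so N³ = 0.
(I + N)⁷ = I + 7·N + 21·N² = [[1, 0, 0], [−28, 1, 0], [224, −21, 1]].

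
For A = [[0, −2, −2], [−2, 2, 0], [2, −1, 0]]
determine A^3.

A^2 = [[0, −2, 0], [−4, 8, 4], [2, −6, −4]]
A^3 = [[4, −4, 0], [−8, 20, 8], [4, −12, −4]]

[[4, −4, 0], [−8, 20, 8], [4, −12, −4]]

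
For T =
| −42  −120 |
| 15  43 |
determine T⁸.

tr T = 1 and det T = −6, so the characteristic polynomial is λ² − (1)λ + (−6) with roots −2 and 3.
Eigenvectors give P = [[−3, 8], [1, −3]] with P⁻¹ = [[−3, −8], [−1, −3]], and T = P·diag(−2, 3)·P⁻¹.
Then T⁸ = P·diag(256, 6561)·P⁻¹ = [[−768, 52488], [256, −19683]] · [[−3, −8], [−1, −3]] = [[−50184, −151320], [18915, 57001]].

[[−50184, −151320], [18915, 57001]]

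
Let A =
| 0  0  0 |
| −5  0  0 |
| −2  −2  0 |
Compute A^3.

A is strictly triangular, hence nilpotent: A^3 = 0, so A^3 = 0.

[[0, 0, 0], [0, 0, 0], [0, 0, 0]]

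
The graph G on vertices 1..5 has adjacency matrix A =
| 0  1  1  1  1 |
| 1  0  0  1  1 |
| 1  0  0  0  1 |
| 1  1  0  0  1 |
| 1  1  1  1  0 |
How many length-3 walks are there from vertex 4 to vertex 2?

The number of length-3 walks from vertex 4 to vertex 2 is entry (4,2) of A³, where A is the adjacency matrix.
A² = [[4, 2, 1, 2, 3], [2, 3, 2, 2, 2], [1, 2, 2, 2, 1], [2, 2, 2, 3, 2], [3, 2, 1, 2, 4]]
A³ = [[8, 9, 7, 9, 9], [9, 6, 4, 7, 9], [7, 4, 2, 4, 7], [9, 7, 4, 6, 9], [9, 9, 7, 9, 8]]

7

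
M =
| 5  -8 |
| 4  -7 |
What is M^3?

[[29, -56], [28, -55]]

tr M = -2 and det M = -3, so the characteristic polynomial is λ² − (-2)λ + (-3) with roots 1 and -3.
Eigenvectors give P = [[2, 1], [1, 1]] with P⁻¹ = [[1, -1], [-1, 2]], and M = P·diag(1, -3)·P⁻¹.
Then M^3 = P·diag(1, -27)·P⁻¹ = [[2, -27], [1, -27]] · [[1, -1], [-1, 2]] = [[29, -56], [28, -55]].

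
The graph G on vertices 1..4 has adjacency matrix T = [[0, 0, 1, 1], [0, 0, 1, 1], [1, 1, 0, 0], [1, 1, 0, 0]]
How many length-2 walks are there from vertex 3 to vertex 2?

The number of length-2 walks from vertex 3 to vertex 2 is entry (3,2) of T^2, where T is the adjacency matrix.
T^2 = [[2, 2, 0, 0], [2, 2, 0, 0], [0, 0, 2, 2], [0, 0, 2, 2]]

0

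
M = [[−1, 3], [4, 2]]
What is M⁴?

M² = [[13, 3], [4, 16]]
M³ = [[−1, 45], [60, 44]]
M⁴ = [[181, 87], [116, 268]]

[[181, 87], [116, 268]]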